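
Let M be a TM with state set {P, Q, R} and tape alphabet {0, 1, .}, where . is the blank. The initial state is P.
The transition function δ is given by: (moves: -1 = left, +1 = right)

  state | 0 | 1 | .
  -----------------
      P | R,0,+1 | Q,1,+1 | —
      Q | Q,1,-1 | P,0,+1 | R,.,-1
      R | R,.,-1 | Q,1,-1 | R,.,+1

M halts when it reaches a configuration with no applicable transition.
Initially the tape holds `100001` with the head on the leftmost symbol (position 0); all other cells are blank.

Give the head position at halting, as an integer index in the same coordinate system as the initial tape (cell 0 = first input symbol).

P | [1]00001.   read 1 → write 1, move +1, go to Q
Q | 1[0]0001.   read 0 → write 1, move -1, go to Q
Q | [1]10001.   read 1 → write 0, move +1, go to P
P | 0[1]0001.   read 1 → write 1, move +1, go to Q
Q | 01[0]001.   read 0 → write 1, move -1, go to Q
Q | 0[1]1001.   read 1 → write 0, move +1, go to P
P | 00[1]001.   read 1 → write 1, move +1, go to Q
Q | 001[0]01.   read 0 → write 1, move -1, go to Q
Q | 00[1]101.   read 1 → write 0, move +1, go to P
P | 000[1]01.   read 1 → write 1, move +1, go to Q
Q | 0001[0]1.   read 0 → write 1, move -1, go to Q
Q | 000[1]11.   read 1 → write 0, move +1, go to P
P | 0000[1]1.   read 1 → write 1, move +1, go to Q
Q | 00001[1].   read 1 → write 0, move +1, go to P
P | 000010[.]
At halt the head is at cell 6.

6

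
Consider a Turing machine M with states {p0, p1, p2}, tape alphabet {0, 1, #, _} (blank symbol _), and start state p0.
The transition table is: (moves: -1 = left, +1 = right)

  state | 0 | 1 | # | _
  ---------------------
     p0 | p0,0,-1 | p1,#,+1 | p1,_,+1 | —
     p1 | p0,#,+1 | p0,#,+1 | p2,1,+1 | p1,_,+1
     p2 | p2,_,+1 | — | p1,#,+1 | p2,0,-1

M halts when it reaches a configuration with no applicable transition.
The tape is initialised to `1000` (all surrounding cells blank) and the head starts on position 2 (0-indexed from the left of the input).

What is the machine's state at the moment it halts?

p0

state=p0 head=2 tape=10[0]0_   (p0,0)→(p0,0,-1)
state=p0 head=1 tape=1[0]00_   (p0,0)→(p0,0,-1)
state=p0 head=0 tape=[1]000_   (p0,1)→(p1,#,+1)
state=p1 head=1 tape=#[0]00_   (p1,0)→(p0,#,+1)
state=p0 head=2 tape=##[0]0_   (p0,0)→(p0,0,-1)
state=p0 head=1 tape=#[#]00_   (p0,#)→(p1,_,+1)
state=p1 head=2 tape=#_[0]0_   (p1,0)→(p0,#,+1)
state=p0 head=3 tape=#_#[0]_   (p0,0)→(p0,0,-1)
state=p0 head=2 tape=#_[#]0_   (p0,#)→(p1,_,+1)
state=p1 head=3 tape=#__[0]_   (p1,0)→(p0,#,+1)
state=p0 head=4 tape=#__#[_]
No transition is defined for (p0, _); M halts in state p0.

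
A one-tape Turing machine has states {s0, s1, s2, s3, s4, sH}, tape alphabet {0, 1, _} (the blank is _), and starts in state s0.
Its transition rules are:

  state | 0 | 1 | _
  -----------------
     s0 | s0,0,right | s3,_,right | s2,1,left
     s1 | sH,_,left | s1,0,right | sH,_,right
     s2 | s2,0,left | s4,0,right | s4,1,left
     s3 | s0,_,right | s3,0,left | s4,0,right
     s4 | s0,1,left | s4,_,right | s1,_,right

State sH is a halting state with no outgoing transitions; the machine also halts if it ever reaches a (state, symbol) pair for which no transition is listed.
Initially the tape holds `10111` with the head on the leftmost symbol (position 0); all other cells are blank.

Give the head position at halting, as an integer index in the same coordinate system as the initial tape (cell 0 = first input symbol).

s0 | [1]0111____   read 1 → write _, move right, go to s3
s3 | _[0]111____   read 0 → write _, move right, go to s0
s0 | __[1]11____   read 1 → write _, move right, go to s3
s3 | ___[1]1____   read 1 → write 0, move left, go to s3
s3 | __[_]01____   read _ → write 0, move right, go to s4
s4 | __0[0]1____   read 0 → write 1, move left, go to s0
s0 | __[0]11____   read 0 → write 0, move right, go to s0
s0 | __0[1]1____   read 1 → write _, move right, go to s3
s3 | __0_[1]____   read 1 → write 0, move left, go to s3
s3 | __0[_]0____   read _ → write 0, move right, go to s4
s4 | __00[0]____   read 0 → write 1, move left, go to s0
s0 | __0[0]1____   read 0 → write 0, move right, go to s0
s0 | __00[1]____   read 1 → write _, move right, go to s3
s3 | __00_[_]___   read _ → write 0, move right, go to s4
s4 | __00_0[_]__   read _ → write _, move right, go to s1
s1 | __00_0_[_]_   read _ → write _, move right, go to sH
sH | __00_0__[_]
At halt the head is at cell 8.

8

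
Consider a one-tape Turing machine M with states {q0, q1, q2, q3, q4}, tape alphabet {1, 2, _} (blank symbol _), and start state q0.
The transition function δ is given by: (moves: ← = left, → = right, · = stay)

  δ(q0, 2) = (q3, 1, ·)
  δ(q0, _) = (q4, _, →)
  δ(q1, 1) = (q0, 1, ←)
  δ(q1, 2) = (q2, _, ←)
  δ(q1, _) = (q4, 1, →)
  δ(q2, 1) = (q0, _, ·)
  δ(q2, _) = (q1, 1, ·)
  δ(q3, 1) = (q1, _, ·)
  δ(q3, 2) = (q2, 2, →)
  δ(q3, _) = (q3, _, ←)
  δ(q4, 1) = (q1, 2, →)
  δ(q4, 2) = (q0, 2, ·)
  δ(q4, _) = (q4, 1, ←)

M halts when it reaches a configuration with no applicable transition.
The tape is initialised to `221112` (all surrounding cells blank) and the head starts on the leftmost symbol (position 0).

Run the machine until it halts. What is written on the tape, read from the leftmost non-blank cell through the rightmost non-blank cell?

state=q0 head=0 tape=[2]21112   (q0,2)→(q3,1,·)
state=q3 head=0 tape=[1]21112   (q3,1)→(q1,_,·)
state=q1 head=0 tape=[_]21112   (q1,_)→(q4,1,→)
state=q4 head=1 tape=1[2]1112   (q4,2)→(q0,2,·)
state=q0 head=1 tape=1[2]1112   (q0,2)→(q3,1,·)
state=q3 head=1 tape=1[1]1112   (q3,1)→(q1,_,·)
state=q1 head=1 tape=1[_]1112   (q1,_)→(q4,1,→)
state=q4 head=2 tape=11[1]112   (q4,1)→(q1,2,→)
state=q1 head=3 tape=112[1]12   (q1,1)→(q0,1,←)
state=q0 head=2 tape=11[2]112   (q0,2)→(q3,1,·)
state=q3 head=2 tape=11[1]112   (q3,1)→(q1,_,·)
state=q1 head=2 tape=11[_]112   (q1,_)→(q4,1,→)
state=q4 head=3 tape=111[1]12   (q4,1)→(q1,2,→)
state=q1 head=4 tape=1112[1]2   (q1,1)→(q0,1,←)
state=q0 head=3 tape=111[2]12   (q0,2)→(q3,1,·)
state=q3 head=3 tape=111[1]12   (q3,1)→(q1,_,·)
state=q1 head=3 tape=111[_]12   (q1,_)→(q4,1,→)
state=q4 head=4 tape=1111[1]2   (q4,1)→(q1,2,→)
state=q1 head=5 tape=11112[2]   (q1,2)→(q2,_,←)
state=q2 head=4 tape=1111[2]_
The non-blank tape span at halt is 11112.

11112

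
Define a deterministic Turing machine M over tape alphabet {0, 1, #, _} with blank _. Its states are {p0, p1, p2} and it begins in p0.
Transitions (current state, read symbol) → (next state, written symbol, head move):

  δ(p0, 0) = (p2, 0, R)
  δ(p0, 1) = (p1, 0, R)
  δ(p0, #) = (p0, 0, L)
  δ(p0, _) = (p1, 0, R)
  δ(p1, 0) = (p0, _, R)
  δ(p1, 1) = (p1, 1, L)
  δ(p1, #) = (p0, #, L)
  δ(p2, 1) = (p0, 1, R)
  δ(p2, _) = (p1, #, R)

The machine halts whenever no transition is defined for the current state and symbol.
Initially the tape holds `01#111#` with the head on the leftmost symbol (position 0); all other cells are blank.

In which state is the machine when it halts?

p0 | [0]1#111#   read 0 → write 0, move R, go to p2
p2 | 0[1]#111#   read 1 → write 1, move R, go to p0
p0 | 01[#]111#   read # → write 0, move L, go to p0
p0 | 0[1]0111#   read 1 → write 0, move R, go to p1
p1 | 00[0]111#   read 0 → write _, move R, go to p0
p0 | 00_[1]11#   read 1 → write 0, move R, go to p1
p1 | 00_0[1]1#   read 1 → write 1, move L, go to p1
p1 | 00_[0]11#   read 0 → write _, move R, go to p0
p0 | 00__[1]1#   read 1 → write 0, move R, go to p1
p1 | 00__0[1]#   read 1 → write 1, move L, go to p1
p1 | 00__[0]1#   read 0 → write _, move R, go to p0
p0 | 00___[1]#   read 1 → write 0, move R, go to p1
p1 | 00___0[#]   read # → write #, move L, go to p0
p0 | 00___[0]#   read 0 → write 0, move R, go to p2
p2 | 00___0[#]
No transition is defined for (p2, #); M halts in state p2.

p2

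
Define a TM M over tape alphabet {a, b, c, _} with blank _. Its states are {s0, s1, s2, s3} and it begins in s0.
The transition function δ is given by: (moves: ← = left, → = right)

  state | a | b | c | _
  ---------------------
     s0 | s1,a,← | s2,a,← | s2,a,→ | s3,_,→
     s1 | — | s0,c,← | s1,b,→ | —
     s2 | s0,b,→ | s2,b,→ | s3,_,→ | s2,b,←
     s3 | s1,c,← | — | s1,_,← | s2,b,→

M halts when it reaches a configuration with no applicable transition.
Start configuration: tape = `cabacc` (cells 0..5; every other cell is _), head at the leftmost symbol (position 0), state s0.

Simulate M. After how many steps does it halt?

13

state=s0 head=0 tape=_[c]abacc   (s0,c)→(s2,a,→)
state=s2 head=1 tape=_a[a]bacc   (s2,a)→(s0,b,→)
state=s0 head=2 tape=_ab[b]acc   (s0,b)→(s2,a,←)
state=s2 head=1 tape=_a[b]aacc   (s2,b)→(s2,b,→)
state=s2 head=2 tape=_ab[a]acc   (s2,a)→(s0,b,→)
state=s0 head=3 tape=_abb[a]cc   (s0,a)→(s1,a,←)
state=s1 head=2 tape=_ab[b]acc   (s1,b)→(s0,c,←)
state=s0 head=1 tape=_a[b]cacc   (s0,b)→(s2,a,←)
state=s2 head=0 tape=_[a]acacc   (s2,a)→(s0,b,→)
state=s0 head=1 tape=_b[a]cacc   (s0,a)→(s1,a,←)
state=s1 head=0 tape=_[b]acacc   (s1,b)→(s0,c,←)
state=s0 head=-1 tape=[_]cacacc   (s0,_)→(s3,_,→)
state=s3 head=0 tape=_[c]acacc   (s3,c)→(s1,_,←)
state=s1 head=-1 tape=[_]_acacc
M halts after 13 transitions.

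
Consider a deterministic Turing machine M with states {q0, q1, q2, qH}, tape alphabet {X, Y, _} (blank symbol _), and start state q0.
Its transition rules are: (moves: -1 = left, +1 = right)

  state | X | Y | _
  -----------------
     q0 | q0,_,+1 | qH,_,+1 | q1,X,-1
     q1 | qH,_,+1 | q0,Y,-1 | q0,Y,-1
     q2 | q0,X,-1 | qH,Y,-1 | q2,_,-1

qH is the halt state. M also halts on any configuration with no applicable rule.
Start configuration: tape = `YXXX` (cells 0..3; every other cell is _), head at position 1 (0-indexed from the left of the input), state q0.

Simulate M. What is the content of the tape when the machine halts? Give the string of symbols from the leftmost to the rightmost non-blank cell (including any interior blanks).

state=q0 head=1 tape=Y[X]XX_   (q0,X)→(q0,_,+1)
state=q0 head=2 tape=Y_[X]X_   (q0,X)→(q0,_,+1)
state=q0 head=3 tape=Y__[X]_   (q0,X)→(q0,_,+1)
state=q0 head=4 tape=Y___[_]   (q0,_)→(q1,X,-1)
state=q1 head=3 tape=Y__[_]X   (q1,_)→(q0,Y,-1)
state=q0 head=2 tape=Y_[_]YX   (q0,_)→(q1,X,-1)
state=q1 head=1 tape=Y[_]XYX   (q1,_)→(q0,Y,-1)
state=q0 head=0 tape=[Y]YXYX   (q0,Y)→(qH,_,+1)
state=qH head=1 tape=_[Y]XYX
The non-blank tape span at halt is YXYX.

YXYX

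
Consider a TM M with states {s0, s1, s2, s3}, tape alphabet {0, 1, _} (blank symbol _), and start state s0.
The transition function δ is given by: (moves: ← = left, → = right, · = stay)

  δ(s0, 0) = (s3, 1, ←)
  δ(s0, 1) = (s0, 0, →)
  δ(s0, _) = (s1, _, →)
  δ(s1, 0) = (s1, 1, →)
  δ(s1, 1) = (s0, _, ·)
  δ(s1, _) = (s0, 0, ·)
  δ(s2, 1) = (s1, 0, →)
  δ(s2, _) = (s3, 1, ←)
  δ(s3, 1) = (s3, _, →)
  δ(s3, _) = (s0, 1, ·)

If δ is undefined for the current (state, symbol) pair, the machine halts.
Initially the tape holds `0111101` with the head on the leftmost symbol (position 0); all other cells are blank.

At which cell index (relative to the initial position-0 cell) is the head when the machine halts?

4

s0 | _[0]111101   read 0 → write 1, move ←, go to s3
s3 | [_]1111101   read _ → write 1, move ·, go to s0
s0 | [1]1111101   read 1 → write 0, move →, go to s0
s0 | 0[1]111101   read 1 → write 0, move →, go to s0
s0 | 00[1]11101   read 1 → write 0, move →, go to s0
s0 | 000[1]1101   read 1 → write 0, move →, go to s0
s0 | 0000[1]101   read 1 → write 0, move →, go to s0
s0 | 00000[1]01   read 1 → write 0, move →, go to s0
s0 | 000000[0]1   read 0 → write 1, move ←, go to s3
s3 | 00000[0]11
At halt the head is at cell 4.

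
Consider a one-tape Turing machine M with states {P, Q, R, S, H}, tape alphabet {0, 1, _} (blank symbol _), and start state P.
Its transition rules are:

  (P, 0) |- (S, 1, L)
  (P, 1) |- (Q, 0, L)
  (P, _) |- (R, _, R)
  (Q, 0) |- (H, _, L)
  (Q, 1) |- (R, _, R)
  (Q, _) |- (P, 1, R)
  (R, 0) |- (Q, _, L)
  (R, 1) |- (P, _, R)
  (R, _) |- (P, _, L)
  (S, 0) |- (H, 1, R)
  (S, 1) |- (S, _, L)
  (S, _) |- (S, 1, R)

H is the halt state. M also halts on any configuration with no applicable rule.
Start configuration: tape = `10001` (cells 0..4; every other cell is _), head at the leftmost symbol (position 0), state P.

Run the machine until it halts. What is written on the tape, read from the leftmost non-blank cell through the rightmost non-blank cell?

state=P head=0 tape=___[1]0001   (P,1)→(Q,0,L)
state=Q head=-1 tape=__[_]00001   (Q,_)→(P,1,R)
state=P head=0 tape=__1[0]0001   (P,0)→(S,1,L)
state=S head=-1 tape=__[1]10001   (S,1)→(S,_,L)
state=S head=-2 tape=_[_]_10001   (S,_)→(S,1,R)
state=S head=-1 tape=_1[_]10001   (S,_)→(S,1,R)
state=S head=0 tape=_11[1]0001   (S,1)→(S,_,L)
state=S head=-1 tape=_1[1]_0001   (S,1)→(S,_,L)
state=S head=-2 tape=_[1]__0001   (S,1)→(S,_,L)
state=S head=-3 tape=[_]___0001   (S,_)→(S,1,R)
state=S head=-2 tape=1[_]__0001   (S,_)→(S,1,R)
state=S head=-1 tape=11[_]_0001   (S,_)→(S,1,R)
state=S head=0 tape=111[_]0001   (S,_)→(S,1,R)
state=S head=1 tape=1111[0]001   (S,0)→(H,1,R)
state=H head=2 tape=11111[0]01
The non-blank tape span at halt is 11111001.

11111001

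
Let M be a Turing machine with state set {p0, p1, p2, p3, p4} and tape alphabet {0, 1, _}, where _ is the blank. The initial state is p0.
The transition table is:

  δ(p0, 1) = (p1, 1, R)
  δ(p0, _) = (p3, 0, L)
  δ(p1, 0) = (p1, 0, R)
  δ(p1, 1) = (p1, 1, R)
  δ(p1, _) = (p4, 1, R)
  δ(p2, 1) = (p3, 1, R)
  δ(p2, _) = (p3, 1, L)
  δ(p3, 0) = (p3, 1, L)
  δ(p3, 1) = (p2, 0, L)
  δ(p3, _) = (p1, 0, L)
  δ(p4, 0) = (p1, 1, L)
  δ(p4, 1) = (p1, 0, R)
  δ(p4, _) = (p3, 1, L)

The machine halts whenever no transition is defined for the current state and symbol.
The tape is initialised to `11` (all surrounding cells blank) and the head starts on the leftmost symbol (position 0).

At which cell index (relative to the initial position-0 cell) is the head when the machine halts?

p0 | ___[1]1____   read 1 → write 1, move R, go to p1
p1 | ___1[1]____   read 1 → write 1, move R, go to p1
p1 | ___11[_]___   read _ → write 1, move R, go to p4
p4 | ___111[_]__   read _ → write 1, move L, go to p3
p3 | ___11[1]1__   read 1 → write 0, move L, go to p2
p2 | ___1[1]01__   read 1 → write 1, move R, go to p3
p3 | ___11[0]1__   read 0 → write 1, move L, go to p3
p3 | ___1[1]11__   read 1 → write 0, move L, go to p2
p2 | ___[1]011__   read 1 → write 1, move R, go to p3
p3 | ___1[0]11__   read 0 → write 1, move L, go to p3
p3 | ___[1]111__   read 1 → write 0, move L, go to p2
p2 | __[_]0111__   read _ → write 1, move L, go to p3
p3 | _[_]10111__   read _ → write 0, move L, go to p1
p1 | [_]010111__   read _ → write 1, move R, go to p4
p4 | 1[0]10111__   read 0 → write 1, move L, go to p1
p1 | [1]110111__   read 1 → write 1, move R, go to p1
p1 | 1[1]10111__   read 1 → write 1, move R, go to p1
p1 | 11[1]0111__   read 1 → write 1, move R, go to p1
p1 | 111[0]111__   read 0 → write 0, move R, go to p1
p1 | 1110[1]11__   read 1 → write 1, move R, go to p1
p1 | 11101[1]1__   read 1 → write 1, move R, go to p1
p1 | 111011[1]__   read 1 → write 1, move R, go to p1
p1 | 1110111[_]_   read _ → write 1, move R, go to p4
p4 | 11101111[_]   read _ → write 1, move L, go to p3
p3 | 1110111[1]1   read 1 → write 0, move L, go to p2
p2 | 111011[1]01   read 1 → write 1, move R, go to p3
p3 | 1110111[0]1   read 0 → write 1, move L, go to p3
p3 | 111011[1]11   read 1 → write 0, move L, go to p2
p2 | 11101[1]011   read 1 → write 1, move R, go to p3
p3 | 111011[0]11   read 0 → write 1, move L, go to p3
p3 | 11101[1]111   read 1 → write 0, move L, go to p2
p2 | 1110[1]0111   read 1 → write 1, move R, go to p3
p3 | 11101[0]111   read 0 → write 1, move L, go to p3
p3 | 1110[1]1111   read 1 → write 0, move L, go to p2
p2 | 111[0]01111
At halt the head is at cell 0.

0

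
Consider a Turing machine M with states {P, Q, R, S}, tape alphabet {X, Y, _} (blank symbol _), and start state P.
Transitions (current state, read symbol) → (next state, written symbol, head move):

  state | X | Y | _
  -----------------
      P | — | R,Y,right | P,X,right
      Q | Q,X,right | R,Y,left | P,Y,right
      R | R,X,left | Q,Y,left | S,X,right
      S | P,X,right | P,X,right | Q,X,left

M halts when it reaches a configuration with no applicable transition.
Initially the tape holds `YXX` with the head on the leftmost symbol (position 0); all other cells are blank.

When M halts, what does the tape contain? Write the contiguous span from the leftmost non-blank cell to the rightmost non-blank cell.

P | ___[Y]XX   read Y → write Y, move right, go to R
R | ___Y[X]X   read X → write X, move left, go to R
R | ___[Y]XX   read Y → write Y, move left, go to Q
Q | __[_]YXX   read _ → write Y, move right, go to P
P | __Y[Y]XX   read Y → write Y, move right, go to R
R | __YY[X]X   read X → write X, move left, go to R
R | __Y[Y]XX   read Y → write Y, move left, go to Q
Q | __[Y]YXX   read Y → write Y, move left, go to R
R | _[_]YYXX   read _ → write X, move right, go to S
S | _X[Y]YXX   read Y → write X, move right, go to P
P | _XX[Y]XX   read Y → write Y, move right, go to R
R | _XXY[X]X   read X → write X, move left, go to R
R | _XX[Y]XX   read Y → write Y, move left, go to Q
Q | _X[X]YXX   read X → write X, move right, go to Q
Q | _XX[Y]XX   read Y → write Y, move left, go to R
R | _X[X]YXX   read X → write X, move left, go to R
R | _[X]XYXX   read X → write X, move left, go to R
R | [_]XXYXX   read _ → write X, move right, go to S
S | X[X]XYXX   read X → write X, move right, go to P
P | XX[X]YXX
The non-blank tape span at halt is XXXYXX.

XXXYXX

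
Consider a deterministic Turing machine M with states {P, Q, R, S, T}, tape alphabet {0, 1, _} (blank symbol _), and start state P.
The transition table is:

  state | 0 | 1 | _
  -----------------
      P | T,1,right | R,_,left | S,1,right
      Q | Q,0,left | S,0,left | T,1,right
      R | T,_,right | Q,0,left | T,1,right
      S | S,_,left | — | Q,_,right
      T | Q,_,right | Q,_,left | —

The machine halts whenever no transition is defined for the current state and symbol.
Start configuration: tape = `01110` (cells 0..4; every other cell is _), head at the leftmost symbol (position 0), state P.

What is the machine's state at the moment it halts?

state=P head=0 tape=_[0]1110__   (P,0)→(T,1,right)
state=T head=1 tape=_1[1]110__   (T,1)→(Q,_,left)
state=Q head=0 tape=_[1]_110__   (Q,1)→(S,0,left)
state=S head=-1 tape=[_]0_110__   (S,_)→(Q,_,right)
state=Q head=0 tape=_[0]_110__   (Q,0)→(Q,0,left)
state=Q head=-1 tape=[_]0_110__   (Q,_)→(T,1,right)
state=T head=0 tape=1[0]_110__   (T,0)→(Q,_,right)
state=Q head=1 tape=1_[_]110__   (Q,_)→(T,1,right)
state=T head=2 tape=1_1[1]10__   (T,1)→(Q,_,left)
state=Q head=1 tape=1_[1]_10__   (Q,1)→(S,0,left)
state=S head=0 tape=1[_]0_10__   (S,_)→(Q,_,right)
state=Q head=1 tape=1_[0]_10__   (Q,0)→(Q,0,left)
state=Q head=0 tape=1[_]0_10__   (Q,_)→(T,1,right)
state=T head=1 tape=11[0]_10__   (T,0)→(Q,_,right)
state=Q head=2 tape=11_[_]10__   (Q,_)→(T,1,right)
state=T head=3 tape=11_1[1]0__   (T,1)→(Q,_,left)
state=Q head=2 tape=11_[1]_0__   (Q,1)→(S,0,left)
state=S head=1 tape=11[_]0_0__   (S,_)→(Q,_,right)
state=Q head=2 tape=11_[0]_0__   (Q,0)→(Q,0,left)
state=Q head=1 tape=11[_]0_0__   (Q,_)→(T,1,right)
state=T head=2 tape=111[0]_0__   (T,0)→(Q,_,right)
state=Q head=3 tape=111_[_]0__   (Q,_)→(T,1,right)
state=T head=4 tape=111_1[0]__   (T,0)→(Q,_,right)
state=Q head=5 tape=111_1_[_]_   (Q,_)→(T,1,right)
state=T head=6 tape=111_1_1[_]
No transition is defined for (T, _); M halts in state T.

T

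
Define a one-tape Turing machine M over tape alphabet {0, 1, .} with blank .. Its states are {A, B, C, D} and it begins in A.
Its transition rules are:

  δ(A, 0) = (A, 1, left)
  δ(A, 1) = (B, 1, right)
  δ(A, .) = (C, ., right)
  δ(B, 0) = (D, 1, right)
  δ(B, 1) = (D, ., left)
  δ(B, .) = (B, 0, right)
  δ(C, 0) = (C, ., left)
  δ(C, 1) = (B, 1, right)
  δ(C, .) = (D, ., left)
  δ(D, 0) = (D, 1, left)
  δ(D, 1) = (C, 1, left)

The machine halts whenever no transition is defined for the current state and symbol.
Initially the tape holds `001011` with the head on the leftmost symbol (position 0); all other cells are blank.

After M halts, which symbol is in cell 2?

state=A head=0 tape=..[0]01011   (A,0)→(A,1,left)
state=A head=-1 tape=.[.]101011   (A,.)→(C,.,right)
state=C head=0 tape=..[1]01011   (C,1)→(B,1,right)
state=B head=1 tape=..1[0]1011   (B,0)→(D,1,right)
state=D head=2 tape=..11[1]011   (D,1)→(C,1,left)
state=C head=1 tape=..1[1]1011   (C,1)→(B,1,right)
state=B head=2 tape=..11[1]011   (B,1)→(D,.,left)
state=D head=1 tape=..1[1].011   (D,1)→(C,1,left)
state=C head=0 tape=..[1]1.011   (C,1)→(B,1,right)
state=B head=1 tape=..1[1].011   (B,1)→(D,.,left)
state=D head=0 tape=..[1]..011   (D,1)→(C,1,left)
state=C head=-1 tape=.[.]1..011   (C,.)→(D,.,left)
state=D head=-2 tape=[.].1..011
Cell 2 holds . when M halts.

.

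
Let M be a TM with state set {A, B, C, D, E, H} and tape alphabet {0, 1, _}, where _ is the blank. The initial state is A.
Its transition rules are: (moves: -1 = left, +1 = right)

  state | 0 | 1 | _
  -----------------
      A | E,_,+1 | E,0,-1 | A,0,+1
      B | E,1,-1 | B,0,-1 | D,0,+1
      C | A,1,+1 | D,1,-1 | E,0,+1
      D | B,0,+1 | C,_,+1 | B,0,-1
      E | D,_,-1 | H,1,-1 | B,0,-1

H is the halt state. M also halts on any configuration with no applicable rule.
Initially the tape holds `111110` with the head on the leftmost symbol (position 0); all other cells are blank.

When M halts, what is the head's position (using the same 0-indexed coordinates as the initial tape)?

A | ____[1]11110   read 1 → write 0, move -1, go to E
E | ___[_]011110   read _ → write 0, move -1, go to B
B | __[_]0011110   read _ → write 0, move +1, go to D
D | __0[0]011110   read 0 → write 0, move +1, go to B
B | __00[0]11110   read 0 → write 1, move -1, go to E
E | __0[0]111110   read 0 → write _, move -1, go to D
D | __[0]_111110   read 0 → write 0, move +1, go to B
B | __0[_]111110   read _ → write 0, move +1, go to D
D | __00[1]11110   read 1 → write _, move +1, go to C
C | __00_[1]1110   read 1 → write 1, move -1, go to D
D | __00[_]11110   read _ → write 0, move -1, go to B
B | __0[0]011110   read 0 → write 1, move -1, go to E
E | __[0]1011110   read 0 → write _, move -1, go to D
D | _[_]_1011110   read _ → write 0, move -1, go to B
B | [_]0_1011110   read _ → write 0, move +1, go to D
D | 0[0]_1011110   read 0 → write 0, move +1, go to B
B | 00[_]1011110   read _ → write 0, move +1, go to D
D | 000[1]011110   read 1 → write _, move +1, go to C
C | 000_[0]11110   read 0 → write 1, move +1, go to A
A | 000_1[1]1110   read 1 → write 0, move -1, go to E
E | 000_[1]01110   read 1 → write 1, move -1, go to H
H | 000[_]101110
At halt the head is at cell -1.

-1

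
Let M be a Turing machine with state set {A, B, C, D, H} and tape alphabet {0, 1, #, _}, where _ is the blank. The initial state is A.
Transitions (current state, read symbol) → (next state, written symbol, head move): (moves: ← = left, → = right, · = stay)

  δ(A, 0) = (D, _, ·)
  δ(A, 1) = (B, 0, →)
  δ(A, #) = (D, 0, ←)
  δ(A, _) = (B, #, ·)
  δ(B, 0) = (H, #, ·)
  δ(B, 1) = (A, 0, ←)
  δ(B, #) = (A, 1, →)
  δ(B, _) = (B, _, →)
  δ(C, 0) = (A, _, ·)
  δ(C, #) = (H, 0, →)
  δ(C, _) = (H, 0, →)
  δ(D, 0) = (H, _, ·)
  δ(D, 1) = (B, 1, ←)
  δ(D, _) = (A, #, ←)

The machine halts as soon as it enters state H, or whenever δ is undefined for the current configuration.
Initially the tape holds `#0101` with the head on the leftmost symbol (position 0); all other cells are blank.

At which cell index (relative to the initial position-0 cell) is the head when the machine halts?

state=A head=0 tape=___[#]0101   (A,#)→(D,0,←)
state=D head=-1 tape=__[_]00101   (D,_)→(A,#,←)
state=A head=-2 tape=_[_]#00101   (A,_)→(B,#,·)
state=B head=-2 tape=_[#]#00101   (B,#)→(A,1,→)
state=A head=-1 tape=_1[#]00101   (A,#)→(D,0,←)
state=D head=-2 tape=_[1]000101   (D,1)→(B,1,←)
state=B head=-3 tape=[_]1000101   (B,_)→(B,_,→)
state=B head=-2 tape=_[1]000101   (B,1)→(A,0,←)
state=A head=-3 tape=[_]0000101   (A,_)→(B,#,·)
state=B head=-3 tape=[#]0000101   (B,#)→(A,1,→)
state=A head=-2 tape=1[0]000101   (A,0)→(D,_,·)
state=D head=-2 tape=1[_]000101   (D,_)→(A,#,←)
state=A head=-3 tape=[1]#000101   (A,1)→(B,0,→)
state=B head=-2 tape=0[#]000101   (B,#)→(A,1,→)
state=A head=-1 tape=01[0]00101   (A,0)→(D,_,·)
state=D head=-1 tape=01[_]00101   (D,_)→(A,#,←)
state=A head=-2 tape=0[1]#00101   (A,1)→(B,0,→)
state=B head=-1 tape=00[#]00101   (B,#)→(A,1,→)
state=A head=0 tape=001[0]0101   (A,0)→(D,_,·)
state=D head=0 tape=001[_]0101   (D,_)→(A,#,←)
state=A head=-1 tape=00[1]#0101   (A,1)→(B,0,→)
state=B head=0 tape=000[#]0101   (B,#)→(A,1,→)
state=A head=1 tape=0001[0]101   (A,0)→(D,_,·)
state=D head=1 tape=0001[_]101   (D,_)→(A,#,←)
state=A head=0 tape=000[1]#101   (A,1)→(B,0,→)
state=B head=1 tape=0000[#]101   (B,#)→(A,1,→)
state=A head=2 tape=00001[1]01   (A,1)→(B,0,→)
state=B head=3 tape=000010[0]1   (B,0)→(H,#,·)
state=H head=3 tape=000010[#]1
At halt the head is at cell 3.

3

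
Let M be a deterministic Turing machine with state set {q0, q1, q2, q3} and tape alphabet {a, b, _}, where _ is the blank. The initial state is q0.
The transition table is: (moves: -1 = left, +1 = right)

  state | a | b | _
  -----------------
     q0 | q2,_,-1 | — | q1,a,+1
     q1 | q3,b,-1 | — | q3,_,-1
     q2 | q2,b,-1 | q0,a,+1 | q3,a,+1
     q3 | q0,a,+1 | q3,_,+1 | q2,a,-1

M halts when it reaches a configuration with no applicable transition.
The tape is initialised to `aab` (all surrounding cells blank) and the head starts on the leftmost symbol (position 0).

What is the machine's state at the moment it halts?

q0 | __[a]ab   read a → write _, move -1, go to q2
q2 | _[_]_ab   read _ → write a, move +1, go to q3
q3 | _a[_]ab   read _ → write a, move -1, go to q2
q2 | _[a]aab   read a → write b, move -1, go to q2
q2 | [_]baab   read _ → write a, move +1, go to q3
q3 | a[b]aab   read b → write _, move +1, go to q3
q3 | a_[a]ab   read a → write a, move +1, go to q0
q0 | a_a[a]b   read a → write _, move -1, go to q2
q2 | a_[a]_b   read a → write b, move -1, go to q2
q2 | a[_]b_b   read _ → write a, move +1, go to q3
q3 | aa[b]_b   read b → write _, move +1, go to q3
q3 | aa_[_]b   read _ → write a, move -1, go to q2
q2 | aa[_]ab   read _ → write a, move +1, go to q3
q3 | aaa[a]b   read a → write a, move +1, go to q0
q0 | aaaa[b]
No transition is defined for (q0, b); M halts in state q0.

q0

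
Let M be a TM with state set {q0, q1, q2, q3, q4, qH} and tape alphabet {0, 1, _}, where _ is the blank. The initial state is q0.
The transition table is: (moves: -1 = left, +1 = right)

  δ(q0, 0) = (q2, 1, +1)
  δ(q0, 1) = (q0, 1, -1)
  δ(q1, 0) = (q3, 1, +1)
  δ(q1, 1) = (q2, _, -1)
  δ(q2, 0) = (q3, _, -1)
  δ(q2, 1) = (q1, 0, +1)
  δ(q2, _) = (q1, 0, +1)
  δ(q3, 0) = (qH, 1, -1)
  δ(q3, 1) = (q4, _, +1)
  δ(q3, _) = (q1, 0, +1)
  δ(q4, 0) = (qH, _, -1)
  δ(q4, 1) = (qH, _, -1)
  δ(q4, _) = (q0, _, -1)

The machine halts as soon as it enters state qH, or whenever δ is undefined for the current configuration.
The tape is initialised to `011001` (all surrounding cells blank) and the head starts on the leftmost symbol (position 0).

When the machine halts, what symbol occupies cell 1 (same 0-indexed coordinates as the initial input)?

_

state=q0 head=0 tape=[0]11001   (q0,0)→(q2,1,+1)
state=q2 head=1 tape=1[1]1001   (q2,1)→(q1,0,+1)
state=q1 head=2 tape=10[1]001   (q1,1)→(q2,_,-1)
state=q2 head=1 tape=1[0]_001   (q2,0)→(q3,_,-1)
state=q3 head=0 tape=[1]__001   (q3,1)→(q4,_,+1)
state=q4 head=1 tape=_[_]_001   (q4,_)→(q0,_,-1)
state=q0 head=0 tape=[_]__001
Cell 1 holds _ when M halts.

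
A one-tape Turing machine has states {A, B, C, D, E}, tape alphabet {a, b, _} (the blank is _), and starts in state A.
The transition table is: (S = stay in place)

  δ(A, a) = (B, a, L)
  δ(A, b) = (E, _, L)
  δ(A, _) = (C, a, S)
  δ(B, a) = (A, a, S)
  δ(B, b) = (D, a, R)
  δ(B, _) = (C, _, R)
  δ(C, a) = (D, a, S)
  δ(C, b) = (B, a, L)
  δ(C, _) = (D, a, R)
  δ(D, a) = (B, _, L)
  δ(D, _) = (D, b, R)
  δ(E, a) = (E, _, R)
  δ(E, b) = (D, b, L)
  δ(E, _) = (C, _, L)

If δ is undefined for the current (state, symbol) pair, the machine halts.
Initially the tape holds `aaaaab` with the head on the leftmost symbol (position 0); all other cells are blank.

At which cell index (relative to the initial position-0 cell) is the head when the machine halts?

A | _[a]aaaab   read a → write a, move L, go to B
B | [_]aaaaab   read _ → write _, move R, go to C
C | _[a]aaaab   read a → write a, move S, go to D
D | _[a]aaaab   read a → write _, move L, go to B
B | [_]_aaaab   read _ → write _, move R, go to C
C | _[_]aaaab   read _ → write a, move R, go to D
D | _a[a]aaab   read a → write _, move L, go to B
B | _[a]_aaab   read a → write a, move S, go to A
A | _[a]_aaab   read a → write a, move L, go to B
B | [_]a_aaab   read _ → write _, move R, go to C
C | _[a]_aaab   read a → write a, move S, go to D
D | _[a]_aaab   read a → write _, move L, go to B
B | [_]__aaab   read _ → write _, move R, go to C
C | _[_]_aaab   read _ → write a, move R, go to D
D | _a[_]aaab   read _ → write b, move R, go to D
D | _ab[a]aab   read a → write _, move L, go to B
B | _a[b]_aab   read b → write a, move R, go to D
D | _aa[_]aab   read _ → write b, move R, go to D
D | _aab[a]ab   read a → write _, move L, go to B
B | _aa[b]_ab   read b → write a, move R, go to D
D | _aaa[_]ab   read _ → write b, move R, go to D
D | _aaab[a]b   read a → write _, move L, go to B
B | _aaa[b]_b   read b → write a, move R, go to D
D | _aaaa[_]b   read _ → write b, move R, go to D
D | _aaaab[b]
At halt the head is at cell 5.

5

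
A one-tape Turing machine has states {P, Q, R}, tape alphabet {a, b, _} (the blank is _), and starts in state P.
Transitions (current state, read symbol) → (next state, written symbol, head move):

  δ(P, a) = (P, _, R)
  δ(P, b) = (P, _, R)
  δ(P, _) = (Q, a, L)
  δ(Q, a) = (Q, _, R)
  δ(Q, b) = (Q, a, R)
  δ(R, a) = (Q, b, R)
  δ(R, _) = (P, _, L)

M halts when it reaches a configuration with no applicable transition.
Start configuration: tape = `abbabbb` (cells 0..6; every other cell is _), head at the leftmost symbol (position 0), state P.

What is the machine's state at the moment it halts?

Q

P | [a]bbabbb_   read a → write _, move R, go to P
P | _[b]babbb_   read b → write _, move R, go to P
P | __[b]abbb_   read b → write _, move R, go to P
P | ___[a]bbb_   read a → write _, move R, go to P
P | ____[b]bb_   read b → write _, move R, go to P
P | _____[b]b_   read b → write _, move R, go to P
P | ______[b]_   read b → write _, move R, go to P
P | _______[_]   read _ → write a, move L, go to Q
Q | ______[_]a
No transition is defined for (Q, _); M halts in state Q.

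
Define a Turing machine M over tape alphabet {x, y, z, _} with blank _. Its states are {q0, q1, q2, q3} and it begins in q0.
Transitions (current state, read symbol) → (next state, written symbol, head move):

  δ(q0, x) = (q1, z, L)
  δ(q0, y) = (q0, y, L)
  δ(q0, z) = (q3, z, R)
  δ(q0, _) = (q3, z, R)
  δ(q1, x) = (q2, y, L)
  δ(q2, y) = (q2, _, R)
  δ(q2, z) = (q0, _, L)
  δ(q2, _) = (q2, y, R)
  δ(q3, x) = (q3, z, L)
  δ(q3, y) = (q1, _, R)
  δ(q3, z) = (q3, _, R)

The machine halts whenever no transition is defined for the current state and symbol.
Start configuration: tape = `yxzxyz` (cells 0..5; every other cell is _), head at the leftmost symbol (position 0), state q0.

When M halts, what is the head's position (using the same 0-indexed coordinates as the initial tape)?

2

q0 | _[y]xzxyz   read y → write y, move L, go to q0
q0 | [_]yxzxyz   read _ → write z, move R, go to q3
q3 | z[y]xzxyz   read y → write _, move R, go to q1
q1 | z_[x]zxyz   read x → write y, move L, go to q2
q2 | z[_]yzxyz   read _ → write y, move R, go to q2
q2 | zy[y]zxyz   read y → write _, move R, go to q2
q2 | zy_[z]xyz   read z → write _, move L, go to q0
q0 | zy[_]_xyz   read _ → write z, move R, go to q3
q3 | zyz[_]xyz
At halt the head is at cell 2.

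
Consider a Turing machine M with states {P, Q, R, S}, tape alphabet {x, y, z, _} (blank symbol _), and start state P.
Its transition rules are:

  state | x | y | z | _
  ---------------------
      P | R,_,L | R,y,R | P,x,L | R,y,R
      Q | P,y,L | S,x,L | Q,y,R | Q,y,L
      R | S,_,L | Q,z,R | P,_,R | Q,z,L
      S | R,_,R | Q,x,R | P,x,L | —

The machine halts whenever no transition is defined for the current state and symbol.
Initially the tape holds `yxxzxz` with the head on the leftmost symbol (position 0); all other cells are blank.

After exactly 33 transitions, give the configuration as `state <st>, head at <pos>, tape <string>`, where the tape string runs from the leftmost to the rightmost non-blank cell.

state=P head=0 tape=____[y]xxzxz   (P,y)→(R,y,R)
state=R head=1 tape=____y[x]xzxz   (R,x)→(S,_,L)
state=S head=0 tape=____[y]_xzxz   (S,y)→(Q,x,R)
state=Q head=1 tape=____x[_]xzxz   (Q,_)→(Q,y,L)
state=Q head=0 tape=____[x]yxzxz   (Q,x)→(P,y,L)
state=P head=-1 tape=___[_]yyxzxz   (P,_)→(R,y,R)
state=R head=0 tape=___y[y]yxzxz   (R,y)→(Q,z,R)
state=Q head=1 tape=___yz[y]xzxz   (Q,y)→(S,x,L)
state=S head=0 tape=___y[z]xxzxz   (S,z)→(P,x,L)
state=P head=-1 tape=___[y]xxxzxz   (P,y)→(R,y,R)
state=R head=0 tape=___y[x]xxzxz   (R,x)→(S,_,L)
state=S head=-1 tape=___[y]_xxzxz   (S,y)→(Q,x,R)
state=Q head=0 tape=___x[_]xxzxz   (Q,_)→(Q,y,L)
state=Q head=-1 tape=___[x]yxxzxz   (Q,x)→(P,y,L)
state=P head=-2 tape=__[_]yyxxzxz   (P,_)→(R,y,R)
state=R head=-1 tape=__y[y]yxxzxz   (R,y)→(Q,z,R)
state=Q head=0 tape=__yz[y]xxzxz   (Q,y)→(S,x,L)
state=S head=-1 tape=__y[z]xxxzxz   (S,z)→(P,x,L)
state=P head=-2 tape=__[y]xxxxzxz   (P,y)→(R,y,R)
state=R head=-1 tape=__y[x]xxxzxz   (R,x)→(S,_,L)
state=S head=-2 tape=__[y]_xxxzxz   (S,y)→(Q,x,R)
state=Q head=-1 tape=__x[_]xxxzxz   (Q,_)→(Q,y,L)
state=Q head=-2 tape=__[x]yxxxzxz   (Q,x)→(P,y,L)
state=P head=-3 tape=_[_]yyxxxzxz   (P,_)→(R,y,R)
state=R head=-2 tape=_y[y]yxxxzxz   (R,y)→(Q,z,R)
state=Q head=-1 tape=_yz[y]xxxzxz   (Q,y)→(S,x,L)
state=S head=-2 tape=_y[z]xxxxzxz   (S,z)→(P,x,L)
state=P head=-3 tape=_[y]xxxxxzxz   (P,y)→(R,y,R)
state=R head=-2 tape=_y[x]xxxxzxz   (R,x)→(S,_,L)
state=S head=-3 tape=_[y]_xxxxzxz   (S,y)→(Q,x,R)
state=Q head=-2 tape=_x[_]xxxxzxz   (Q,_)→(Q,y,L)
state=Q head=-3 tape=_[x]yxxxxzxz   (Q,x)→(P,y,L)
state=P head=-4 tape=[_]yyxxxxzxz   (P,_)→(R,y,R)
state=R head=-3 tape=y[y]yxxxxzxz
After 33 steps: state R, head at -3, tape yyyxxxxzxz.

state R, head at -3, tape yyyxxxxzxz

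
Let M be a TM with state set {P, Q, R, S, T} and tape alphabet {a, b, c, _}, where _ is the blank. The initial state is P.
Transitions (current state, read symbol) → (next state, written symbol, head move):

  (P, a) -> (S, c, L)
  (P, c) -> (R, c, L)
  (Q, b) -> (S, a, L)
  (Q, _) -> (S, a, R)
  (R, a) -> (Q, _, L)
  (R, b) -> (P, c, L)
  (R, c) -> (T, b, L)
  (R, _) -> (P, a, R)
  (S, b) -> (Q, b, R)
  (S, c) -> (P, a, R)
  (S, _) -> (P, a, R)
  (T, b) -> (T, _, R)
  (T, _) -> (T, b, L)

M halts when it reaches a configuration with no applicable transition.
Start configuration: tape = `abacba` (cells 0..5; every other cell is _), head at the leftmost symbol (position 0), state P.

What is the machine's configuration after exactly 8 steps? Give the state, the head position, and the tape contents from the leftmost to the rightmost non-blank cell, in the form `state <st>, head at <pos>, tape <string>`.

P | __[a]bacba   read a → write c, move L, go to S
S | _[_]cbacba   read _ → write a, move R, go to P
P | _a[c]bacba   read c → write c, move L, go to R
R | _[a]cbacba   read a → write _, move L, go to Q
Q | [_]_cbacba   read _ → write a, move R, go to S
S | a[_]cbacba   read _ → write a, move R, go to P
P | aa[c]bacba   read c → write c, move L, go to R
R | a[a]cbacba   read a → write _, move L, go to Q
Q | [a]_cbacba
After 8 steps: state Q, head at -2, tape a_cbacba.

state Q, head at -2, tape a_cbacba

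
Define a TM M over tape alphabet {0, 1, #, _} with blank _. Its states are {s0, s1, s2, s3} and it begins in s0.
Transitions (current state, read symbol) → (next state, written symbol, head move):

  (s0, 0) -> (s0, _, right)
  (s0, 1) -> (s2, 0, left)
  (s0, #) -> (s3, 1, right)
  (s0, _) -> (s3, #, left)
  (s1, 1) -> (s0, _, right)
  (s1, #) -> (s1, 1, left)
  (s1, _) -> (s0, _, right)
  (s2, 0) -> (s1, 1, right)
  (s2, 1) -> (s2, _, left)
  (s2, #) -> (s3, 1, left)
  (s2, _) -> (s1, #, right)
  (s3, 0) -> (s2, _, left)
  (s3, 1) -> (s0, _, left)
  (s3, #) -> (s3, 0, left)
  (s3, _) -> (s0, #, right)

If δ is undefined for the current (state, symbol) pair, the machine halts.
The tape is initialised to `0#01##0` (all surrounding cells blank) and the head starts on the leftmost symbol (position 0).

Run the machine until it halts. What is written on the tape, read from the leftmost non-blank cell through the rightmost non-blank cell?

state=s0 head=0 tape=_[0]#01##0   (s0,0)→(s0,_,right)
state=s0 head=1 tape=__[#]01##0   (s0,#)→(s3,1,right)
state=s3 head=2 tape=__1[0]1##0   (s3,0)→(s2,_,left)
state=s2 head=1 tape=__[1]_1##0   (s2,1)→(s2,_,left)
state=s2 head=0 tape=_[_]__1##0   (s2,_)→(s1,#,right)
state=s1 head=1 tape=_#[_]_1##0   (s1,_)→(s0,_,right)
state=s0 head=2 tape=_#_[_]1##0   (s0,_)→(s3,#,left)
state=s3 head=1 tape=_#[_]#1##0   (s3,_)→(s0,#,right)
state=s0 head=2 tape=_##[#]1##0   (s0,#)→(s3,1,right)
state=s3 head=3 tape=_##1[1]##0   (s3,1)→(s0,_,left)
state=s0 head=2 tape=_##[1]_##0   (s0,1)→(s2,0,left)
state=s2 head=1 tape=_#[#]0_##0   (s2,#)→(s3,1,left)
state=s3 head=0 tape=_[#]10_##0   (s3,#)→(s3,0,left)
state=s3 head=-1 tape=[_]010_##0   (s3,_)→(s0,#,right)
state=s0 head=0 tape=#[0]10_##0   (s0,0)→(s0,_,right)
state=s0 head=1 tape=#_[1]0_##0   (s0,1)→(s2,0,left)
state=s2 head=0 tape=#[_]00_##0   (s2,_)→(s1,#,right)
state=s1 head=1 tape=##[0]0_##0
The non-blank tape span at halt is ##00_##0.

##00_##0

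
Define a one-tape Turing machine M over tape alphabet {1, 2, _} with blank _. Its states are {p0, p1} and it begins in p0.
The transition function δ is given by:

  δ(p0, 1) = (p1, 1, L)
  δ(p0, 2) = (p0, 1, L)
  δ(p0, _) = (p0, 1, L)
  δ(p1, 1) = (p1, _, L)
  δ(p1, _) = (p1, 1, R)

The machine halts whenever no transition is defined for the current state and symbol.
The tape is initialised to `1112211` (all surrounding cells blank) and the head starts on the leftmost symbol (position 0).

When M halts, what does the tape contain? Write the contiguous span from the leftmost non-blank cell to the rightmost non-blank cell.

p0 | ____[1]112211   read 1 → write 1, move L, go to p1
p1 | ___[_]1112211   read _ → write 1, move R, go to p1
p1 | ___1[1]112211   read 1 → write _, move L, go to p1
p1 | ___[1]_112211   read 1 → write _, move L, go to p1
p1 | __[_]__112211   read _ → write 1, move R, go to p1
p1 | __1[_]_112211   read _ → write 1, move R, go to p1
p1 | __11[_]112211   read _ → write 1, move R, go to p1
p1 | __111[1]12211   read 1 → write _, move L, go to p1
p1 | __11[1]_12211   read 1 → write _, move L, go to p1
p1 | __1[1]__12211   read 1 → write _, move L, go to p1
p1 | __[1]___12211   read 1 → write _, move L, go to p1
p1 | _[_]____12211   read _ → write 1, move R, go to p1
p1 | _1[_]___12211   read _ → write 1, move R, go to p1
p1 | _11[_]__12211   read _ → write 1, move R, go to p1
p1 | _111[_]_12211   read _ → write 1, move R, go to p1
p1 | _1111[_]12211   read _ → write 1, move R, go to p1
p1 | _11111[1]2211   read 1 → write _, move L, go to p1
p1 | _1111[1]_2211   read 1 → write _, move L, go to p1
p1 | _111[1]__2211   read 1 → write _, move L, go to p1
p1 | _11[1]___2211   read 1 → write _, move L, go to p1
p1 | _1[1]____2211   read 1 → write _, move L, go to p1
p1 | _[1]_____2211   read 1 → write _, move L, go to p1
p1 | [_]______2211   read _ → write 1, move R, go to p1
p1 | 1[_]_____2211   read _ → write 1, move R, go to p1
p1 | 11[_]____2211   read _ → write 1, move R, go to p1
p1 | 111[_]___2211   read _ → write 1, move R, go to p1
p1 | 1111[_]__2211   read _ → write 1, move R, go to p1
p1 | 11111[_]_2211   read _ → write 1, move R, go to p1
p1 | 111111[_]2211   read _ → write 1, move R, go to p1
p1 | 1111111[2]211
The non-blank tape span at halt is 11111112211.

11111112211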